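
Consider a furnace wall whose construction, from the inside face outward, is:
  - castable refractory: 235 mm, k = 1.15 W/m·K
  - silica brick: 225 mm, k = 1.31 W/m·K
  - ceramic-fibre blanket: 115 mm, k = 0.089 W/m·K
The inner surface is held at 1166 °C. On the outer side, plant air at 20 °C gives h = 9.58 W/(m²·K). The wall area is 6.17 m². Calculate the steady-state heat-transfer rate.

Q ≈ 3990 W

Using the resistance-network approach (series):
R_castable refractory = L/(kA) = 0.235/(1.15×6.17) = 0.03312 K/W
R_silica brick = L/(kA) = 0.225/(1.31×6.17) = 0.02784 K/W
R_ceramic-fibre blanket = L/(kA) = 0.115/(0.089×6.17) = 0.2094 K/W
R_outer film = 1/(h_o·A) = 1/(9.58×6.17) = 0.01692 K/W
R_total = 0.2873 K/W
Q = ΔT / R_total = 1146 / 0.2873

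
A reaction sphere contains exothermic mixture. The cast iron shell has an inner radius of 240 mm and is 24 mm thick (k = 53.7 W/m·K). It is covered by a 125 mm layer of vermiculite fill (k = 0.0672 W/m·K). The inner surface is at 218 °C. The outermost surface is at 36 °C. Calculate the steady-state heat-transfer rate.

Radial (spherical) resistances in series:
R_cast iron shell = (1/0.24 − 1/0.264)/(4π×53.7) = 5.613×10^-4 K/W
R_vermiculite fill = (1/0.264 − 1/0.389)/(4π×0.0672) = 1.441 K/W
R_total = 1.442 K/W
Q = ΔT/R_total = 182/1.442

Q ≈ 126 W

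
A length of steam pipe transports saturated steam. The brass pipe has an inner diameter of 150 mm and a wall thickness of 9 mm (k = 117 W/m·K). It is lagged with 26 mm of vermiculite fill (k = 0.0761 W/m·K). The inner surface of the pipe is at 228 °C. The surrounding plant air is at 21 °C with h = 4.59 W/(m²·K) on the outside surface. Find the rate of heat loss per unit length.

Radial resistances (cylindrical: R_cond = ln(r_o/r_i)/(2πkL), R_conv = 1/(h·2πrL)):
R_brass pipe wall = ln(84/75)/(2π×117×1) = 1.542×10^-4 K/W
R_vermiculite fill = ln(110/84)/(2π×0.0761×1) = 0.564 K/W
R_outer film = 1/(h_o·2πr_oL) = 1/(4.59×2π×0.11×1) = 0.3152 K/W
R_total = 0.8793 K/W
Q = ΔT/R_total = 207/0.8793

q′ ≈ 235 W/m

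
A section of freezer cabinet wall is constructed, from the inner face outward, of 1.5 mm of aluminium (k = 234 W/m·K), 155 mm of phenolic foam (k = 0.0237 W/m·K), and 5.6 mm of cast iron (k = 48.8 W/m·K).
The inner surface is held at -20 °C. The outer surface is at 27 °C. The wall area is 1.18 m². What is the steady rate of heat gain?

Q ≈ 8.48 W

Model the wall as resistances in series:
R_aluminium = L/(kA) = 0.0015/(234×1.18) = 5.432×10^-6 K/W
R_phenolic foam = L/(kA) = 0.155/(0.0237×1.18) = 5.542 K/W
R_cast iron = L/(kA) = 0.0056/(48.8×1.18) = 9.725×10^-5 K/W
R_total = 5.543 K/W
Q = ΔT / R_total = 47 / 5.543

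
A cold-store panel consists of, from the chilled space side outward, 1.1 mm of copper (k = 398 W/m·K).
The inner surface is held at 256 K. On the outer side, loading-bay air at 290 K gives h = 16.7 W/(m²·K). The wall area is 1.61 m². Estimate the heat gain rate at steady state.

Q ≈ 914 W

Series thermal resistances:
R_copper = L/(kA) = 0.0011/(398×1.61) = 1.717×10^-6 K/W
R_outer film = 1/(h_o·A) = 1/(16.7×1.61) = 0.03719 K/W
R_total = 0.03719 K/W
Q = ΔT / R_total = 34 / 0.03719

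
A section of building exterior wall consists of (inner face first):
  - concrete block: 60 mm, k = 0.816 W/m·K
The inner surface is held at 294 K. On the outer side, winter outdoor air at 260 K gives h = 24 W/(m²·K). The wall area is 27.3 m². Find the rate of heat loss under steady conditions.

Using the resistance-network approach (series):
R_concrete block = L/(kA) = 0.06/(0.816×27.3) = 0.002693 K/W
R_outer film = 1/(h_o·A) = 1/(24×27.3) = 0.001526 K/W
R_total = 0.00422 K/W
Q = ΔT / R_total = 34 / 0.00422

Q ≈ 8060 W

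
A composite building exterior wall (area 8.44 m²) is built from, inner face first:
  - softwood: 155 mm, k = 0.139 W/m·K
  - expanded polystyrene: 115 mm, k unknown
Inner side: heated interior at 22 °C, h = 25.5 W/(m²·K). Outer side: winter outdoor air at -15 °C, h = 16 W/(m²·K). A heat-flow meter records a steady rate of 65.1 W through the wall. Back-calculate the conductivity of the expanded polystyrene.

Thermal resistances in series:
R_inner film = 1/(h_i·A) = 1/(25.5×8.44) = 0.004646 K/W
R_softwood = L/(kA) = 0.155/(0.139×8.44) = 0.1321 K/W
R_outer film = 1/(h_o·A) = 1/(16×8.44) = 0.007405 K/W
Sum of known resistances R_other = 0.1442 K/W
Total R = ΔT/Q = 37/65.1 = 0.5684 K/W
R_expanded polystyrene = R_total − R_other = 0.4242 K/W
k = L/(R·A) = 0.115/(0.4242×8.44)

k ≈ 0.0321 W/(m·K)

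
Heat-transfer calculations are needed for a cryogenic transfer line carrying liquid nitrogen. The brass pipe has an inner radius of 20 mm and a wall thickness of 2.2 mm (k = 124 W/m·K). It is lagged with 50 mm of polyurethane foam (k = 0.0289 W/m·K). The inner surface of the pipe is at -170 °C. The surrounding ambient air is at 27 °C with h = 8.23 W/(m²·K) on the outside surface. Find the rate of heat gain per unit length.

Treating each annulus and film as a series resistance:
R_brass pipe wall = ln(22.2/20)/(2π×124×1) = 1.339×10^-4 K/W
R_polyurethane foam = ln(72.2/22.2)/(2π×0.0289×1) = 6.495 K/W
R_outer film = 1/(h_o·2πr_oL) = 1/(8.23×2π×0.0722×1) = 0.2678 K/W
R_total = 6.763 K/W
Q = ΔT/R_total = 197/6.763

q′ ≈ 29.1 W/m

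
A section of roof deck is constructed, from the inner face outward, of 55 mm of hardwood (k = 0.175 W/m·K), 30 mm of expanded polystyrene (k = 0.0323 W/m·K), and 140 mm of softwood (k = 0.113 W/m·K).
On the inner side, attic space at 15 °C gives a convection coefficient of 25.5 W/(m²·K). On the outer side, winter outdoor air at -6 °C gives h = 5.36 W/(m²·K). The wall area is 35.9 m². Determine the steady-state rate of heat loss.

Q ≈ 278 W

Thermal resistances in series:
R_inner film = 1/(h_i·A) = 1/(25.5×35.9) = 0.001092 K/W
R_hardwood = L/(kA) = 0.055/(0.175×35.9) = 0.008754 K/W
R_expanded polystyrene = L/(kA) = 0.03/(0.0323×35.9) = 0.02587 K/W
R_softwood = L/(kA) = 0.14/(0.113×35.9) = 0.03451 K/W
R_outer film = 1/(h_o·A) = 1/(5.36×35.9) = 0.005197 K/W
R_total = 0.07543 K/W
Q = ΔT / R_total = 21 / 0.07543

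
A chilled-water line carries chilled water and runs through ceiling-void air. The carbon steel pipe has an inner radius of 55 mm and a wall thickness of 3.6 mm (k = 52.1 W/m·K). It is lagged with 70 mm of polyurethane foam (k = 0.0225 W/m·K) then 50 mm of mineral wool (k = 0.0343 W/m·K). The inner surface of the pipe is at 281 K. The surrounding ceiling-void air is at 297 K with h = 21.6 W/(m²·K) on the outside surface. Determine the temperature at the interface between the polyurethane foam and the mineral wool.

Per-layer cylindrical resistances, series-summed:
R_carbon steel pipe wall = ln(58.6/55)/(2π×52.1×1) = 1.937×10^-4 K/W
R_polyurethane foam = ln(128.6/58.6)/(2π×0.0225×1) = 5.56 K/W
R_mineral wool = ln(178.6/128.6)/(2π×0.0343×1) = 1.524 K/W
R_outer film = 1/(h_o·2πr_oL) = 1/(21.6×2π×0.1786×1) = 0.04126 K/W
R_total = 7.125 K/W
Q = ΔT/R_total = 16/7.125
Q = 2.25 W/m
T_interface = T_inner + Q·ΣR(inner→interface) = 281 + 2.25×5.56

T ≈ 293 K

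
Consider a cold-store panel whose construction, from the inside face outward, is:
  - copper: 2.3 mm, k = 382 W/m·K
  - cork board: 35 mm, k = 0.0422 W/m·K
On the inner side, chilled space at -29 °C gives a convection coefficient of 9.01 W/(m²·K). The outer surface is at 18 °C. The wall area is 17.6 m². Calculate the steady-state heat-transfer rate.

Model the wall as resistances in series:
R_inner film = 1/(h_i·A) = 1/(9.01×17.6) = 0.006306 K/W
R_copper = L/(kA) = 0.0023/(382×17.6) = 3.421×10^-7 K/W
R_cork board = L/(kA) = 0.035/(0.0422×17.6) = 0.04712 K/W
R_total = 0.05343 K/W
Q = ΔT / R_total = 47 / 0.05343

Q ≈ 880 W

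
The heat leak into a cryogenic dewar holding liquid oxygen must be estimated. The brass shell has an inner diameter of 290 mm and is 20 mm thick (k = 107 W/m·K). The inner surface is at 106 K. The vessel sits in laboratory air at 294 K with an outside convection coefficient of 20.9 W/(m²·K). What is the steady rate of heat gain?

Q ≈ 1340 W

Spherical conduction: R = (1/r_in − 1/r_out)/(4πk) per layer; series-sum.
R_brass shell = (1/0.145 − 1/0.165)/(4π×107) = 6.217×10^-4 K/W
R_outer film = 1/(h·4πr_o²) = 1/(20.9×4π×0.165²) = 0.1399 K/W
R_total = 0.1405 K/W
Q = ΔT/R_total = 188/0.1405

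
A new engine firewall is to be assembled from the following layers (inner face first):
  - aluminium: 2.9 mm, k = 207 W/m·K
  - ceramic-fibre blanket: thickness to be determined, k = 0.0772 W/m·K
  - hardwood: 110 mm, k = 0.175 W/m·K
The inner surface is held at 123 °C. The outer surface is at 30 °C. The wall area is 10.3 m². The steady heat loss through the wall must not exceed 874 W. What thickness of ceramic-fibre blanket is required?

L ≈ 36.1 mm

Thermal resistances in series:
R_aluminium = L/(kA) = 0.0029/(207×10.3) = 1.36×10^-6 K/W
R_hardwood = L/(kA) = 0.11/(0.175×10.3) = 0.06103 K/W
Sum of the known resistances R_other = 0.06103 K/W
Required total resistance R_tot = ΔT/Q_allow = 93/874 = 0.1064 K/W
R_ceramic-fibre blanket = R_tot − R_other = 0.04538 K/W
L = R·k·A = 0.04538×0.0772×10.3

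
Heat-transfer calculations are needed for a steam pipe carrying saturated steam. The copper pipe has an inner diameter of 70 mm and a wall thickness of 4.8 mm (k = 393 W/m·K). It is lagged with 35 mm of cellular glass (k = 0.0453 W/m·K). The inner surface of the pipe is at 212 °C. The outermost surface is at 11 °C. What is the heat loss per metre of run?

q′ ≈ 90.7 W/m

Treating each annulus and film as a series resistance:
R_copper pipe wall = ln(39.8/35)/(2π×393×1) = 5.205×10^-5 K/W
R_cellular glass = ln(74.8/39.8)/(2π×0.0453×1) = 2.217 K/W
R_total = 2.217 K/W
Q = ΔT/R_total = 201/2.217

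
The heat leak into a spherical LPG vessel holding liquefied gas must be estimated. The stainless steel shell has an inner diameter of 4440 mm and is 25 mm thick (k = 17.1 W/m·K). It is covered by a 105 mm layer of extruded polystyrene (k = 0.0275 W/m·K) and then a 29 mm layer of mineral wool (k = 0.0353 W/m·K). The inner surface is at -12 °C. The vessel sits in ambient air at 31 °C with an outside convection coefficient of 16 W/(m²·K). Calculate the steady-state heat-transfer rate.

Q ≈ 613 W

For a spherical shell R = (1/r₁ − 1/r₂)/(4πk); film R = 1/(h·4πr²). In series:
R_stainless steel shell = (1/2.22 − 1/2.245)/(4π×17.1) = 2.334×10^-5 K/W
R_extruded polystyrene = (1/2.245 − 1/2.35)/(4π×0.0275) = 0.05759 K/W
R_mineral wool = (1/2.35 − 1/2.379)/(4π×0.0353) = 0.01169 K/W
R_outer film = 1/(h·4πr_o²) = 1/(16×4π×2.379²) = 8.788×10^-4 K/W
R_total = 0.07019 K/W
Q = ΔT/R_total = 43/0.07019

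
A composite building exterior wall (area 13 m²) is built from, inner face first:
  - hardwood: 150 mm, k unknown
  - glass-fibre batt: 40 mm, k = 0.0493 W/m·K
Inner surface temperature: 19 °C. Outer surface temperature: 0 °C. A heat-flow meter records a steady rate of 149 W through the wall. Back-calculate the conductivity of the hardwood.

k ≈ 0.177 W/(m·K)

Using the resistance-network approach (series):
R_glass-fibre batt = L/(kA) = 0.04/(0.0493×13) = 0.06241 K/W
Sum of known resistances R_other = 0.06241 K/W
Total R = ΔT/Q = 19/149 = 0.1275 K/W
R_hardwood = R_total − R_other = 0.0651 K/W
k = L/(R·A) = 0.15/(0.0651×13)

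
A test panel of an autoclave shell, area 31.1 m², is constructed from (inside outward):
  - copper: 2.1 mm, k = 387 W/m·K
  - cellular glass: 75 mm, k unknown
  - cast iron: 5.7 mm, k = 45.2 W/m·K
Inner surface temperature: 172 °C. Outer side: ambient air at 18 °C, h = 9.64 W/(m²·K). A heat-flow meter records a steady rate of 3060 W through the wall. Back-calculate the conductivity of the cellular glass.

Treating each layer as a thermal resistance in series:
R_copper = L/(kA) = 0.0021/(387×31.1) = 1.745×10^-7 K/W
R_cast iron = L/(kA) = 0.0057/(45.2×31.1) = 4.055×10^-6 K/W
R_outer film = 1/(h_o·A) = 1/(9.64×31.1) = 0.003336 K/W
Sum of known resistances R_other = 0.00334 K/W
Total R = ΔT/Q = 154/3060 = 0.05033 K/W
R_cellular glass = R_total − R_other = 0.04699 K/W
k = L/(R·A) = 0.075/(0.04699×31.1)

k ≈ 0.0513 W/(m·K)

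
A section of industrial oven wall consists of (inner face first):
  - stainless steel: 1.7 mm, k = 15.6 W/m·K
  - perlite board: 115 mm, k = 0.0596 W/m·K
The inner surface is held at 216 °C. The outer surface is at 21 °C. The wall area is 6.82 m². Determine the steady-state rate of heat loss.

Q ≈ 689 W

Series thermal resistances:
R_stainless steel = L/(kA) = 0.0017/(15.6×6.82) = 1.598×10^-5 K/W
R_perlite board = L/(kA) = 0.115/(0.0596×6.82) = 0.2829 K/W
R_total = 0.2829 K/W
Q = ΔT / R_total = 195 / 0.2829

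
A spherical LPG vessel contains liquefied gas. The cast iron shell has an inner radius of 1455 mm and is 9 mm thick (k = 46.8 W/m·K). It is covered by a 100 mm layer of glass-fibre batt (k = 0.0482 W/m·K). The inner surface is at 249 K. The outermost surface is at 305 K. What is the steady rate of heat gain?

Q ≈ 777 W

Each spherical layer contributes R = (1/r_i − 1/r_o)/(4πk):
R_cast iron shell = (1/1.455 − 1/1.464)/(4π×46.8) = 7.184×10^-6 K/W
R_glass-fibre batt = (1/1.464 − 1/1.564)/(4π×0.0482) = 0.0721 K/W
R_total = 0.07211 K/W
Q = ΔT/R_total = 56/0.07211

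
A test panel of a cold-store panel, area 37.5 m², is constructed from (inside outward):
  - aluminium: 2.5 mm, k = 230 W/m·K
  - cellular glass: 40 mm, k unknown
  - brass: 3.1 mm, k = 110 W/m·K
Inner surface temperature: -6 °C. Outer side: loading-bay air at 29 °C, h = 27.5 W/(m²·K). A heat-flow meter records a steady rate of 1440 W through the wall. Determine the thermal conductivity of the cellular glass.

Model the wall as resistances in series:
R_aluminium = L/(kA) = 0.0025/(230×37.5) = 2.899×10^-7 K/W
R_brass = L/(kA) = 0.0031/(110×37.5) = 7.515×10^-7 K/W
R_outer film = 1/(h_o·A) = 1/(27.5×37.5) = 9.697×10^-4 K/W
Sum of known resistances R_other = 9.707×10^-4 K/W
Total R = ΔT/Q = 35/1440 = 0.02431 K/W
R_cellular glass = R_total − R_other = 0.02333 K/W
k = L/(R·A) = 0.04/(0.02333×37.5)

k ≈ 0.0457 W/(m·K)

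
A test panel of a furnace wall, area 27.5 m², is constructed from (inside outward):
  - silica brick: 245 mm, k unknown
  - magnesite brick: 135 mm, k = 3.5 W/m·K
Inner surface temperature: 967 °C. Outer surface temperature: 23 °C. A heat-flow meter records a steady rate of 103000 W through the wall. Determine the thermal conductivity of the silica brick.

k ≈ 1.15 W/(m·K)

Series thermal resistances:
R_magnesite brick = L/(kA) = 0.135/(3.5×27.5) = 0.001403 K/W
Sum of known resistances R_other = 0.001403 K/W
Total R = ΔT/Q = 944/103000 = 0.009165 K/W
R_silica brick = R_total − R_other = 0.007762 K/W
k = L/(R·A) = 0.245/(0.007762×27.5)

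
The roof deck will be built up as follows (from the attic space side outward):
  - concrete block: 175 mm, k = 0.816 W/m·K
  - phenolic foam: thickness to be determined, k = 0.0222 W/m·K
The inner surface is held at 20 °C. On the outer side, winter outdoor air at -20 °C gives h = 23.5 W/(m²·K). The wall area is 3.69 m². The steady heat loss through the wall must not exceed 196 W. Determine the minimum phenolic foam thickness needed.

Model the wall as resistances in series:
R_concrete block = L/(kA) = 0.175/(0.816×3.69) = 0.05812 K/W
R_outer film = 1/(h_o·A) = 1/(23.5×3.69) = 0.01153 K/W
Sum of the known resistances R_other = 0.06965 K/W
Required total resistance R_tot = ΔT/Q_allow = 40/196 = 0.2041 K/W
R_phenolic foam = R_tot − R_other = 0.1344 K/W
L = R·k·A = 0.1344×0.0222×3.69

L ≈ 11 mm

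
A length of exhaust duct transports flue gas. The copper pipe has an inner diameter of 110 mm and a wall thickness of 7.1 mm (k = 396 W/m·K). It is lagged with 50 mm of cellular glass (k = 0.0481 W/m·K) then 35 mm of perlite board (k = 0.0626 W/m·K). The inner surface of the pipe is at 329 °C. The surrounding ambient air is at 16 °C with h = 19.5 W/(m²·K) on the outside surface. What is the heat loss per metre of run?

Cylindrical conduction, so R = ln(r₂/r₁)/(2πkL) per layer, in series:
R_copper pipe wall = ln(62.1/55)/(2π×396×1) = 4.88×10^-5 K/W
R_cellular glass = ln(112.1/62.1)/(2π×0.0481×1) = 1.954 K/W
R_perlite board = ln(147.1/112.1)/(2π×0.0626×1) = 0.6908 K/W
R_outer film = 1/(h_o·2πr_oL) = 1/(19.5×2π×0.1471×1) = 0.05548 K/W
R_total = 2.701 K/W
Q = ΔT/R_total = 313/2.701

q′ ≈ 116 W/m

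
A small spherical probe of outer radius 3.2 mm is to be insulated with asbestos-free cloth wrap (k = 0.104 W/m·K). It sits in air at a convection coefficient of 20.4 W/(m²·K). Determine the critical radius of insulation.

r_cr ≈ 10.2 mm

For a sphere r_cr = 2k/h = 2×0.104/20.4
r_cr = 10.2 mm; since the bare radius (3.2 mm) is below r_cr, adding a thin layer of insulation will *increase* heat loss.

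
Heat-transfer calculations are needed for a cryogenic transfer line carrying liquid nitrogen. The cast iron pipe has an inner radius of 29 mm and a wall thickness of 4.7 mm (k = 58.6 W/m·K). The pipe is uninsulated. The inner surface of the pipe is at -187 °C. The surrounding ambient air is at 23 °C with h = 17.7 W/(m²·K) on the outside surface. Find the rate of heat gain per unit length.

q′ ≈ 786 W/m

Treating each annulus and film as a series resistance:
R_cast iron pipe wall = ln(33.7/29)/(2π×58.6×1) = 4.079×10^-4 K/W
R_outer film = 1/(h_o·2πr_oL) = 1/(17.7×2π×0.0337×1) = 0.2668 K/W
R_total = 0.2672 K/W
Q = ΔT/R_total = 210/0.2672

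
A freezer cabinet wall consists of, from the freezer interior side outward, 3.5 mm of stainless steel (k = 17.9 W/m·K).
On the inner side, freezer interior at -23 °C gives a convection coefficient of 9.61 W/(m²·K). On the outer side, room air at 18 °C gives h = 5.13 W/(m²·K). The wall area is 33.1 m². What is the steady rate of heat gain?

Q ≈ 4540 W

Series thermal resistances:
R_inner film = 1/(h_i·A) = 1/(9.61×33.1) = 0.003144 K/W
R_stainless steel = L/(kA) = 0.0035/(17.9×33.1) = 5.907×10^-6 K/W
R_outer film = 1/(h_o·A) = 1/(5.13×33.1) = 0.005889 K/W
R_total = 0.009039 K/W
Q = ΔT / R_total = 41 / 0.009039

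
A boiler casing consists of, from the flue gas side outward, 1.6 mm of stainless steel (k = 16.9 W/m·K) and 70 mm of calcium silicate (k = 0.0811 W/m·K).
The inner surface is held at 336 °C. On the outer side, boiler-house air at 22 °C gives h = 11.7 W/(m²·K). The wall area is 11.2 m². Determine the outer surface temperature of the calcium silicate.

T ≈ 50.3 °C

Thermal resistances in series:
R_stainless steel = L/(kA) = 0.0016/(16.9×11.2) = 8.453×10^-6 K/W
R_calcium silicate = L/(kA) = 0.07/(0.0811×11.2) = 0.07707 K/W
R_outer film = 1/(h_o·A) = 1/(11.7×11.2) = 0.007631 K/W
R_total = 0.08471 K/W;  Q = ΔT/R_total = 314/0.08471 = 3707 W
T_interface = T_inner − Q·ΣR(inner→interface) = 336 − 3710×0.07707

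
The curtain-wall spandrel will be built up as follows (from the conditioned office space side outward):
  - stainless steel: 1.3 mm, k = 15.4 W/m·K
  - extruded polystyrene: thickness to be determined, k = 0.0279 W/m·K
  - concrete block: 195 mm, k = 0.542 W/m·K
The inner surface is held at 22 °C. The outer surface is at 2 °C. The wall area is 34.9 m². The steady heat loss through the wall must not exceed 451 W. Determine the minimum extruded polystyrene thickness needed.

L ≈ 33.1 mm

Model the wall as resistances in series:
R_stainless steel = L/(kA) = 0.0013/(15.4×34.9) = 2.419×10^-6 K/W
R_concrete block = L/(kA) = 0.195/(0.542×34.9) = 0.01031 K/W
Sum of the known resistances R_other = 0.01031 K/W
Required total resistance R_tot = ΔT/Q_allow = 20/451 = 0.04435 K/W
R_extruded polystyrene = R_tot − R_other = 0.03403 K/W
L = R·k·A = 0.03403×0.0279×34.9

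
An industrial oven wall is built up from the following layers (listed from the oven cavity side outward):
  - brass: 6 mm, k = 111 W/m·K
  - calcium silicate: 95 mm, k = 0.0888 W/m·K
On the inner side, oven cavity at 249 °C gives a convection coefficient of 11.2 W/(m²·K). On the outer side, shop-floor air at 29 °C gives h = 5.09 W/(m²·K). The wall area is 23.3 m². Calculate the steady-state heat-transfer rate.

Q ≈ 3780 W

Model the wall as resistances in series:
R_inner film = 1/(h_i·A) = 1/(11.2×23.3) = 0.003832 K/W
R_brass = L/(kA) = 0.006/(111×23.3) = 2.32×10^-6 K/W
R_calcium silicate = L/(kA) = 0.095/(0.0888×23.3) = 0.04592 K/W
R_outer film = 1/(h_o·A) = 1/(5.09×23.3) = 0.008432 K/W
R_total = 0.05818 K/W
Q = ΔT / R_total = 220 / 0.05818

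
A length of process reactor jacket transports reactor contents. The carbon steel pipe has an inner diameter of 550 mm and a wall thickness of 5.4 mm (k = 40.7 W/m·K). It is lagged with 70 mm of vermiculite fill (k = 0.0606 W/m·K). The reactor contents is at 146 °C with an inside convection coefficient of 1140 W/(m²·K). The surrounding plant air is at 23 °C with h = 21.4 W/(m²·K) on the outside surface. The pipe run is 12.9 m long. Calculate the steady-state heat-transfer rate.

Per-layer cylindrical resistances, series-summed:
R_inner film = 1/(h_i·2πr₁L) = 1/(1140×2π×0.275×12.9) = 3.935×10^-5 K/W
R_carbon steel pipe wall = ln(280.4/275)/(2π×40.7×12.9) = 5.895×10^-6 K/W
R_vermiculite fill = ln(350.4/280.4)/(2π×0.0606×12.9) = 0.04537 K/W
R_outer film = 1/(h_o·2πr_oL) = 1/(21.4×2π×0.3504×12.9) = 0.001645 K/W
R_total = 0.04706 K/W
Q = ΔT/R_total = 123/0.04706

Q ≈ 2610 W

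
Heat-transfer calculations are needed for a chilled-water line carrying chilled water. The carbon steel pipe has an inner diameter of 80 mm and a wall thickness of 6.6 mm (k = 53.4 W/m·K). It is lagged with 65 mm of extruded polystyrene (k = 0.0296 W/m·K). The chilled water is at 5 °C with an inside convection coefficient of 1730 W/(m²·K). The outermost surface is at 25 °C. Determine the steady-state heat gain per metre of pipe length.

For a radial system each layer contributes R = ln(r_out/r_in)/(2πkL); films add R = 1/(hA).
R_inner film = 1/(h_i·2πr₁L) = 1/(1730×2π×0.04×1) = 0.0023 K/W
R_carbon steel pipe wall = ln(46.6/40)/(2π×53.4×1) = 4.552×10^-4 K/W
R_extruded polystyrene = ln(111.6/46.6)/(2π×0.0296×1) = 4.696 K/W
R_total = 4.698 K/W
Q = ΔT/R_total = 20/4.698

q′ ≈ 4.26 W/m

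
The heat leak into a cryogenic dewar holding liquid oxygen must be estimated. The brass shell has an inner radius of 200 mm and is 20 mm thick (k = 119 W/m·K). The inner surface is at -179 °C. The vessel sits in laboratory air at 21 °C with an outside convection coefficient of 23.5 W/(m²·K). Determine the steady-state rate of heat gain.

Q ≈ 2850 W

Radial (spherical) resistances in series:
R_brass shell = (1/0.2 − 1/0.22)/(4π×119) = 3.04×10^-4 K/W
R_outer film = 1/(h·4πr_o²) = 1/(23.5×4π×0.22²) = 0.06996 K/W
R_total = 0.07027 K/W
Q = ΔT/R_total = 200/0.07027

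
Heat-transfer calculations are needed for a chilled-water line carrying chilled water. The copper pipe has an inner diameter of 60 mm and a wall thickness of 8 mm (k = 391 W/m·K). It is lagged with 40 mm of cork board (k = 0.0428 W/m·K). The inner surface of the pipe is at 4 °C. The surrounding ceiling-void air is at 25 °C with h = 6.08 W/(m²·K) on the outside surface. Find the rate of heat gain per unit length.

q′ ≈ 6.98 W/m

For a radial system each layer contributes R = ln(r_out/r_in)/(2πkL); films add R = 1/(hA).
R_copper pipe wall = ln(38/30)/(2π×391×1) = 9.622×10^-5 K/W
R_cork board = ln(78/38)/(2π×0.0428×1) = 2.674 K/W
R_outer film = 1/(h_o·2πr_oL) = 1/(6.08×2π×0.078×1) = 0.3356 K/W
R_total = 3.01 K/W
Q = ΔT/R_total = 21/3.01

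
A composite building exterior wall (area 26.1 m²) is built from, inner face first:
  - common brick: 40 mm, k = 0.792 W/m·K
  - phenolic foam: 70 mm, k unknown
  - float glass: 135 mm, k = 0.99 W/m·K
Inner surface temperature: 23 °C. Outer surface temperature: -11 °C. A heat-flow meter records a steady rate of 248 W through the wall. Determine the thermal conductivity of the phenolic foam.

Series thermal resistances:
R_common brick = L/(kA) = 0.04/(0.792×26.1) = 0.001935 K/W
R_float glass = L/(kA) = 0.135/(0.99×26.1) = 0.005225 K/W
Sum of known resistances R_other = 0.00716 K/W
Total R = ΔT/Q = 34/248 = 0.1371 K/W
R_phenolic foam = R_total − R_other = 0.1299 K/W
k = L/(R·A) = 0.07/(0.1299×26.1)

k ≈ 0.0206 W/(m·K)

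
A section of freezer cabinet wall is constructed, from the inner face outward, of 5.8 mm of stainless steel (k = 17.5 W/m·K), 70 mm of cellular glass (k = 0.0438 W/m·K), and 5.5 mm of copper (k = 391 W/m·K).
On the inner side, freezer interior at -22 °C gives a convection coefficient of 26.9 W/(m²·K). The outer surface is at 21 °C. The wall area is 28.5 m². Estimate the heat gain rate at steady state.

Q ≈ 749 W

Series thermal resistances:
R_inner film = 1/(h_i·A) = 1/(26.9×28.5) = 0.001304 K/W
R_stainless steel = L/(kA) = 0.0058/(17.5×28.5) = 1.163×10^-5 K/W
R_cellular glass = L/(kA) = 0.07/(0.0438×28.5) = 0.05608 K/W
R_copper = L/(kA) = 0.0055/(391×28.5) = 4.936×10^-7 K/W
R_total = 0.05739 K/W
Q = ΔT / R_total = 43 / 0.05739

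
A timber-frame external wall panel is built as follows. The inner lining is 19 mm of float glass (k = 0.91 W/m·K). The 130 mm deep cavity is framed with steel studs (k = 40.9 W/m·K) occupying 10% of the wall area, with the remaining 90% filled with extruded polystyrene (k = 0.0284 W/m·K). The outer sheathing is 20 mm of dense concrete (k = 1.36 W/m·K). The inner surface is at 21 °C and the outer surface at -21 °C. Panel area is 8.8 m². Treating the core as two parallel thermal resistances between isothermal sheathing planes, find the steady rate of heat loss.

Q ≈ 5500 W

Sheathing layers in series; stud and cavity paths in parallel between them.
R_inner = 0.019/(0.91×8.8) = 0.002373 K/W
R_stud  = 0.13/(40.9×0.1×8.8) = 0.003612 K/W
R_cav   = 0.13/(0.0284×0.9×8.8) = 0.578 K/W
1/R_core = 1/R_stud + 1/R_cav → R_core = 0.003589 K/W
R_outer = 0.02/(1.36×8.8) = 0.001671 K/W
R_total = 0.007633 K/W
Q = ΔT/R_total = 42/0.007633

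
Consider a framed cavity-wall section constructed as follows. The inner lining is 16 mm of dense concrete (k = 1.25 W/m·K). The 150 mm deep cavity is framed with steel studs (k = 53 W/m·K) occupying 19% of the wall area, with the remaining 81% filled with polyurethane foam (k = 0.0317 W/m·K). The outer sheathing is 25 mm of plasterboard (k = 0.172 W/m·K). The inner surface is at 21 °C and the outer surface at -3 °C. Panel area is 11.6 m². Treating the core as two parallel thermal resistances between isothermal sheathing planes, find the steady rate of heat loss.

Q ≈ 1610 W

Sheathing layers in series; stud and cavity paths in parallel between them.
R_inner = 0.016/(1.25×11.6) = 0.001103 K/W
R_stud  = 0.15/(53×0.19×11.6) = 0.001284 K/W
R_cav   = 0.15/(0.0317×0.81×11.6) = 0.5036 K/W
1/R_core = 1/R_stud + 1/R_cav → R_core = 0.001281 K/W
R_outer = 0.025/(0.172×11.6) = 0.01253 K/W
R_total = 0.01491 K/W
Q = ΔT/R_total = 24/0.01491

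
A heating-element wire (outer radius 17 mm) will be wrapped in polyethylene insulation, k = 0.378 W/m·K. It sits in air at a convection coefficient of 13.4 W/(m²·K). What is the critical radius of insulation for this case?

For a cylinder r_cr = k/h = 0.378/13.4
r_cr = 28.2 mm; since the bare radius (17 mm) is below r_cr, adding a thin layer of insulation will *increase* heat loss.

r_cr ≈ 28.2 mm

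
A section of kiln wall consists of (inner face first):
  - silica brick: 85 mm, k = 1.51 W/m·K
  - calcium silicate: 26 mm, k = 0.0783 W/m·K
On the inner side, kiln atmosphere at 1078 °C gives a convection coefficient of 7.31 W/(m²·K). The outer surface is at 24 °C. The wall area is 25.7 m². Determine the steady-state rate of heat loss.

Q ≈ 51600 W

Using the resistance-network approach (series):
R_inner film = 1/(h_i·A) = 1/(7.31×25.7) = 0.005323 K/W
R_silica brick = L/(kA) = 0.085/(1.51×25.7) = 0.00219 K/W
R_calcium silicate = L/(kA) = 0.026/(0.0783×25.7) = 0.01292 K/W
R_total = 0.02043 K/W
Q = ΔT / R_total = 1054 / 0.02043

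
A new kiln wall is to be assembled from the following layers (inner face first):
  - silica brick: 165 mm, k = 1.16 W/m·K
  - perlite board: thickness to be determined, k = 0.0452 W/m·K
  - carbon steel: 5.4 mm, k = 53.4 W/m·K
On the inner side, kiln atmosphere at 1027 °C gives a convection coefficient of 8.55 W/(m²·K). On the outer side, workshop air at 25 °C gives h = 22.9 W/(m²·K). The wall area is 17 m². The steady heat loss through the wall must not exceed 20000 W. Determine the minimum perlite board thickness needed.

L ≈ 24.8 mm

Model the wall as resistances in series:
R_inner film = 1/(h_i·A) = 1/(8.55×17) = 0.00688 K/W
R_silica brick = L/(kA) = 0.165/(1.16×17) = 0.008367 K/W
R_carbon steel = L/(kA) = 0.0054/(53.4×17) = 5.948×10^-6 K/W
R_outer film = 1/(h_o·A) = 1/(22.9×17) = 0.002569 K/W
Sum of the known resistances R_other = 0.01782 K/W
Required total resistance R_tot = ΔT/Q_allow = 1002/20000 = 0.0501 K/W
R_perlite board = R_tot − R_other = 0.03228 K/W
L = R·k·A = 0.03228×0.0452×17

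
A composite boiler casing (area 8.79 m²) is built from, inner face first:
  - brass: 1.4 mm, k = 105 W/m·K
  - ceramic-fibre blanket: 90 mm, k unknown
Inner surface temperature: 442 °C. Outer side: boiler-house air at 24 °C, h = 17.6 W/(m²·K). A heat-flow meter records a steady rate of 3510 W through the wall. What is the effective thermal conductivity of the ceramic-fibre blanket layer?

k ≈ 0.0909 W/(m·K)

Model the wall as resistances in series:
R_brass = L/(kA) = 0.0014/(105×8.79) = 1.517×10^-6 K/W
R_outer film = 1/(h_o·A) = 1/(17.6×8.79) = 0.006464 K/W
Sum of known resistances R_other = 0.006465 K/W
Total R = ΔT/Q = 418/3510 = 0.1191 K/W
R_ceramic-fibre blanket = R_total − R_other = 0.1126 K/W
k = L/(R·A) = 0.09/(0.1126×8.79)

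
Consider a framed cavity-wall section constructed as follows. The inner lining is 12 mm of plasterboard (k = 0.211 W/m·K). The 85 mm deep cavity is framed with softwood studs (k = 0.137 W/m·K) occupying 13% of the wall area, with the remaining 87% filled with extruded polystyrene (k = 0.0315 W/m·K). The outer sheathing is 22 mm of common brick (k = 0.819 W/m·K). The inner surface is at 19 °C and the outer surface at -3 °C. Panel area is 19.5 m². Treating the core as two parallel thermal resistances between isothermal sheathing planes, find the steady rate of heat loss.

Sheathing layers in series; stud and cavity paths in parallel between them.
R_inner = 0.012/(0.211×19.5) = 0.002917 K/W
R_stud  = 0.085/(0.137×0.13×19.5) = 0.2447 K/W
R_cav   = 0.085/(0.0315×0.87×19.5) = 0.1591 K/W
1/R_core = 1/R_stud + 1/R_cav → R_core = 0.09641 K/W
R_outer = 0.022/(0.819×19.5) = 0.001378 K/W
R_total = 0.1007 K/W
Q = ΔT/R_total = 22/0.1007

Q ≈ 218 W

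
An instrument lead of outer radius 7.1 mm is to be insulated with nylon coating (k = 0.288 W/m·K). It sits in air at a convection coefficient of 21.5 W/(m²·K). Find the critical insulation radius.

For a cylinder r_cr = k/h = 0.288/21.5
r_cr = 13.4 mm; since the bare radius (7.1 mm) is below r_cr, adding a thin layer of insulation will *increase* heat loss.

r_cr ≈ 13.4 mm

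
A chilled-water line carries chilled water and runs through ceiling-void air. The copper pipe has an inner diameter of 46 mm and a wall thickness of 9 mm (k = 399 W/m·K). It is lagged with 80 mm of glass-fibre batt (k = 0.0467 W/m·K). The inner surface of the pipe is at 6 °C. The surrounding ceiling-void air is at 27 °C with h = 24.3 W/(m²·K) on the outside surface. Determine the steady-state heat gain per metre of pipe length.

Treating each annulus and film as a series resistance:
R_copper pipe wall = ln(32/23)/(2π×399×1) = 1.317×10^-4 K/W
R_glass-fibre batt = ln(112/32)/(2π×0.0467×1) = 4.269 K/W
R_outer film = 1/(h_o·2πr_oL) = 1/(24.3×2π×0.112×1) = 0.05848 K/W
R_total = 4.328 K/W
Q = ΔT/R_total = 21/4.328

q′ ≈ 4.85 W/m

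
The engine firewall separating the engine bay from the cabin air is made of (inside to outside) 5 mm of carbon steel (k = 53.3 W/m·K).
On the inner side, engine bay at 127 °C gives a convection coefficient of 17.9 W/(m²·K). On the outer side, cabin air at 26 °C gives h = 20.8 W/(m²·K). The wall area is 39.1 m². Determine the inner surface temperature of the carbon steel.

Treating each layer as a thermal resistance in series:
R_inner film = 1/(h_i·A) = 1/(17.9×39.1) = 0.001429 K/W
R_carbon steel = L/(kA) = 0.005/(53.3×39.1) = 2.399×10^-6 K/W
R_outer film = 1/(h_o·A) = 1/(20.8×39.1) = 0.00123 K/W
R_total = 0.002661 K/W;  Q = ΔT/R_total = 101/0.002661 = 37960 W
T_interface = T_inner − Q·ΣR(inner→interface) = 127 − 38000×0.001429

T ≈ 72.8 °C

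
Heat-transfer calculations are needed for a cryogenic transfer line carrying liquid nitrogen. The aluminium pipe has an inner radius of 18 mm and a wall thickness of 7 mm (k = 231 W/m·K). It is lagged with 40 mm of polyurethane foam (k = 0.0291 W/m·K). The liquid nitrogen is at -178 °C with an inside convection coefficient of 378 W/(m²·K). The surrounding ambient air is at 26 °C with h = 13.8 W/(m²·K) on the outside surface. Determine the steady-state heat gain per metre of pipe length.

q′ ≈ 37.6 W/m

Treating each annulus and film as a series resistance:
R_inner film = 1/(h_i·2πr₁L) = 1/(378×2π×0.018×1) = 0.02339 K/W
R_aluminium pipe wall = ln(25/18)/(2π×231×1) = 2.263×10^-4 K/W
R_polyurethane foam = ln(65/25)/(2π×0.0291×1) = 5.226 K/W
R_outer film = 1/(h_o·2πr_oL) = 1/(13.8×2π×0.065×1) = 0.1774 K/W
R_total = 5.427 K/W
Q = ΔT/R_total = 204/5.427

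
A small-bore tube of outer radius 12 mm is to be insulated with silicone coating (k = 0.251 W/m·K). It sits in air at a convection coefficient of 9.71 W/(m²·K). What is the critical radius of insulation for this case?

r_cr ≈ 25.8 mm

For a cylinder r_cr = k/h = 0.251/9.71
r_cr = 25.8 mm; since the bare radius (12 mm) is below r_cr, adding a thin layer of insulation will *increase* heat loss.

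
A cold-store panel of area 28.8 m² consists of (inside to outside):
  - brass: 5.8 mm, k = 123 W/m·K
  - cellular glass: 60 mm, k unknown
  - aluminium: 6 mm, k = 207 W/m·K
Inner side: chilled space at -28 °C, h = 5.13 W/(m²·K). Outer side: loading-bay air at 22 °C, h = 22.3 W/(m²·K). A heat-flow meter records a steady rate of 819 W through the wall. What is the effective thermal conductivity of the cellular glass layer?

k ≈ 0.0395 W/(m·K)

Treating each layer as a thermal resistance in series:
R_inner film = 1/(h_i·A) = 1/(5.13×28.8) = 0.006768 K/W
R_brass = L/(kA) = 0.0058/(123×28.8) = 1.637×10^-6 K/W
R_aluminium = L/(kA) = 0.006/(207×28.8) = 1.006×10^-6 K/W
R_outer film = 1/(h_o·A) = 1/(22.3×28.8) = 0.001557 K/W
Sum of known resistances R_other = 0.008328 K/W
Total R = ΔT/Q = 50/819 = 0.06105 K/W
R_cellular glass = R_total − R_other = 0.05272 K/W
k = L/(R·A) = 0.06/(0.05272×28.8)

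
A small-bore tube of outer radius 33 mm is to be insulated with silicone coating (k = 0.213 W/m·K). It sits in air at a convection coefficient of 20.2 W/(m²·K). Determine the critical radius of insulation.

r_cr ≈ 10.5 mm

For a cylinder r_cr = k/h = 0.213/20.2
r_cr = 10.5 mm; since the bare radius (33 mm) is above r_cr, any added insulation will reduce heat loss.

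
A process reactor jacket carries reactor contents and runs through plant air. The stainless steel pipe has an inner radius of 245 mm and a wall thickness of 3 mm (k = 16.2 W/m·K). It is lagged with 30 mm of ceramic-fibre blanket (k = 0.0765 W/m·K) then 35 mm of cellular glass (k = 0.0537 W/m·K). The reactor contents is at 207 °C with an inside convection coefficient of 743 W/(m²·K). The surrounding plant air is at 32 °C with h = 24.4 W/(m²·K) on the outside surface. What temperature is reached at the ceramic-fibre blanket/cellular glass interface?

Radial resistances (cylindrical: R_cond = ln(r_o/r_i)/(2πkL), R_conv = 1/(h·2πrL)):
R_inner film = 1/(h_i·2πr₁L) = 1/(743×2π×0.245×1) = 8.743×10^-4 K/W
R_stainless steel pipe wall = ln(248/245)/(2π×16.2×1) = 1.196×10^-4 K/W
R_ceramic-fibre blanket = ln(278/248)/(2π×0.0765×1) = 0.2376 K/W
R_cellular glass = ln(313/278)/(2π×0.0537×1) = 0.3515 K/W
R_outer film = 1/(h_o·2πr_oL) = 1/(24.4×2π×0.313×1) = 0.02084 K/W
R_total = 0.6109 K/W
Q = ΔT/R_total = 175/0.6109
Q = 286 W/m
T_interface = T_inner − Q·ΣR(inner→interface) = 207 − 286×0.2386

T ≈ 139 °C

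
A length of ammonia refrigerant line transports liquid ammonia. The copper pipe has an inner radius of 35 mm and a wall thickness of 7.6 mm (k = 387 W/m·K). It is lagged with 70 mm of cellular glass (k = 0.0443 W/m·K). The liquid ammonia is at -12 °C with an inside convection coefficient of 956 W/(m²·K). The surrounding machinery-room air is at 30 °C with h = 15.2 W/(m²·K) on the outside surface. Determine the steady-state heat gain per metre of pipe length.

q′ ≈ 11.7 W/m

For a radial system each layer contributes R = ln(r_out/r_in)/(2πkL); films add R = 1/(hA).
R_inner film = 1/(h_i·2πr₁L) = 1/(956×2π×0.035×1) = 0.004757 K/W
R_copper pipe wall = ln(42.6/35)/(2π×387×1) = 8.081×10^-5 K/W
R_cellular glass = ln(112.6/42.6)/(2π×0.0443×1) = 3.492 K/W
R_outer film = 1/(h_o·2πr_oL) = 1/(15.2×2π×0.1126×1) = 0.09299 K/W
R_total = 3.59 K/W
Q = ΔT/R_total = 42/3.59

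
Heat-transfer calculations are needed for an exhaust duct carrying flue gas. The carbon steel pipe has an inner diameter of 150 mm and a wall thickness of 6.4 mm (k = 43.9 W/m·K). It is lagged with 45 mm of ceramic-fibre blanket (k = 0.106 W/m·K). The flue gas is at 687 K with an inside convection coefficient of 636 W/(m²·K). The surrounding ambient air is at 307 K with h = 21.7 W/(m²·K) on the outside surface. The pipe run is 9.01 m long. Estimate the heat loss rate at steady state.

Radial resistances (cylindrical: R_cond = ln(r_o/r_i)/(2πkL), R_conv = 1/(h·2πrL)):
R_inner film = 1/(h_i·2πr₁L) = 1/(636×2π×0.075×9.01) = 3.703×10^-4 K/W
R_carbon steel pipe wall = ln(81.4/75)/(2π×43.9×9.01) = 3.295×10^-5 K/W
R_ceramic-fibre blanket = ln(126.4/81.4)/(2π×0.106×9.01) = 0.07334 K/W
R_outer film = 1/(h_o·2πr_oL) = 1/(21.7×2π×0.1264×9.01) = 0.00644 K/W
R_total = 0.08018 K/W
Q = ΔT/R_total = 380/0.08018

Q ≈ 4740 W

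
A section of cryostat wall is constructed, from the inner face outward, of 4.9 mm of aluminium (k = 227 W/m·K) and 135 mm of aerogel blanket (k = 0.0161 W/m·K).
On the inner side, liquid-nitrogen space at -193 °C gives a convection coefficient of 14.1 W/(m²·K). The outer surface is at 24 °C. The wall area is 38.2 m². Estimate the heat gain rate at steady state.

Treating each layer as a thermal resistance in series:
R_inner film = 1/(h_i·A) = 1/(14.1×38.2) = 0.001857 K/W
R_aluminium = L/(kA) = 0.0049/(227×38.2) = 5.651×10^-7 K/W
R_aerogel blanket = L/(kA) = 0.135/(0.0161×38.2) = 0.2195 K/W
R_total = 0.2214 K/W
Q = ΔT / R_total = 217 / 0.2214

Q ≈ 980 W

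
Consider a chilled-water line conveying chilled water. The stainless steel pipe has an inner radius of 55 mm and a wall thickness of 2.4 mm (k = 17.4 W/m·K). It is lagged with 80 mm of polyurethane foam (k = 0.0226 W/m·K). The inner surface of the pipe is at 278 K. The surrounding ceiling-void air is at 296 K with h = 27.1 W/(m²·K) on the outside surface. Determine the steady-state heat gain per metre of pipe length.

Radial resistances (cylindrical: R_cond = ln(r_o/r_i)/(2πkL), R_conv = 1/(h·2πrL)):
R_stainless steel pipe wall = ln(57.4/55)/(2π×17.4×1) = 3.907×10^-4 K/W
R_polyurethane foam = ln(137.4/57.4)/(2π×0.0226×1) = 6.147 K/W
R_outer film = 1/(h_o·2πr_oL) = 1/(27.1×2π×0.1374×1) = 0.04274 K/W
R_total = 6.19 K/W
Q = ΔT/R_total = 18/6.19

q′ ≈ 2.91 W/m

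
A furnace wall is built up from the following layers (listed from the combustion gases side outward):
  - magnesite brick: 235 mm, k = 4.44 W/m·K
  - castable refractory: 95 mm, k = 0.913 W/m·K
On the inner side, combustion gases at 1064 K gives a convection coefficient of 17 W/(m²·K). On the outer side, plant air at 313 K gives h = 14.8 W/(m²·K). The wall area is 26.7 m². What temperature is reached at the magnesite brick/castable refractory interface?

T ≈ 768 K

Model the wall as resistances in series:
R_inner film = 1/(h_i·A) = 1/(17×26.7) = 0.002203 K/W
R_magnesite brick = L/(kA) = 0.235/(4.44×26.7) = 0.001982 K/W
R_castable refractory = L/(kA) = 0.095/(0.913×26.7) = 0.003897 K/W
R_outer film = 1/(h_o·A) = 1/(14.8×26.7) = 0.002531 K/W
R_total = 0.01061 K/W;  Q = ΔT/R_total = 751/0.01061 = 70760 W
T_interface = T_inner − Q·ΣR(inner→interface) = 1064 − 70800×0.004185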